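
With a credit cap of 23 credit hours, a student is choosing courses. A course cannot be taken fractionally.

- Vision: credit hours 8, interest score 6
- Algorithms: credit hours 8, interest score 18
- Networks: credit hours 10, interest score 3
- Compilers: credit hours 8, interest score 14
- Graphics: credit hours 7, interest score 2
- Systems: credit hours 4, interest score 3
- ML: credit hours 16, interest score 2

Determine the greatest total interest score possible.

35

Allowing fractional choices, the relaxed optimum would be about 37.2, but courses are indivisible.
Algorithms + Compilers + Systems: credit hours 8 + 8 + 4 = 20 ≤ 23, interest score 18 + 14 + 3 = 35.
Algorithms + Compilers: credit hours 8 + 8 = 16 ≤ 23, interest score 18 + 14 = 32.
Algorithms + Compilers + Graphics: credit hours 8 + 8 + 7 = 23 ≤ 23, interest score 18 + 14 + 2 = 34.
Best is Algorithms, Compilers, and Systems with total interest score 35.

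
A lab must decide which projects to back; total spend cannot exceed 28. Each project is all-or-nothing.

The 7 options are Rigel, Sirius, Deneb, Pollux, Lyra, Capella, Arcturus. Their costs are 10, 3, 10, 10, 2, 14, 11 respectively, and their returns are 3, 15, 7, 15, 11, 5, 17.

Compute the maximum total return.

Sirius + Pollux + Lyra + Arcturus: cost 3 + 10 + 2 + 11 = 26 ≤ 28, return 15 + 15 + 11 + 17 = 58.
Sirius + Deneb + Lyra + Arcturus: cost 3 + 10 + 2 + 11 = 26 ≤ 28, return 15 + 7 + 11 + 17 = 50.
Best is Sirius, Pollux, Lyra, and Arcturus with total return 58.

58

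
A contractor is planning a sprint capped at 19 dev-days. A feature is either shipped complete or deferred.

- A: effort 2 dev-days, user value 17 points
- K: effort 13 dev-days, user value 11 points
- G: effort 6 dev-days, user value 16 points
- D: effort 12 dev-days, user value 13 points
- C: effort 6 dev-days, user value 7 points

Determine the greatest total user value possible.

40

Allowing fractional choices, the relaxed optimum would be about 45.4, but features are indivisible.
A + G + C: effort 2 + 6 + 6 = 14 ≤ 19, user value 17 + 16 + 7 = 40.
A + G: effort 2 + 6 = 8 ≤ 19, user value 17 + 16 = 33.
A + D: effort 2 + 12 = 14 ≤ 19, user value 17 + 13 = 30.
Best is A, G, and C with total user value 40.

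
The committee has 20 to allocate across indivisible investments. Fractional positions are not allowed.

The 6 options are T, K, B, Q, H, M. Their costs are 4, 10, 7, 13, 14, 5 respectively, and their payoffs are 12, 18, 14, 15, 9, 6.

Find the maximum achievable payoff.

36

Treat it as a binary knapsack problem.
Allowing fractional choices, the relaxed optimum would be about 42.2, but investments are indivisible.
T + K + M: cost 4 + 10 + 5 = 19 ≤ 20, payoff 12 + 18 + 6 = 36.
T + B + M: cost 4 + 7 + 5 = 16 ≤ 20, payoff 12 + 14 + 6 = 32.
Best is T, K, and M with total payoff 36.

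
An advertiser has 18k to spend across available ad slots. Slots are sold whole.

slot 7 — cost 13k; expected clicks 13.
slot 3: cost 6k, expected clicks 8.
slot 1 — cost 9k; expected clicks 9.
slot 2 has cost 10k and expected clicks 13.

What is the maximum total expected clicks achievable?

21

slot 3 + slot 1: cost 6 + 9 = 15 ≤ 18, expected clicks 8 + 9 = 17.
slot 3 + slot 2: cost 6 + 10 = 16 ≤ 18, expected clicks 8 + 13 = 21.
Best is slot 3 and slot 2 with total expected clicks 21.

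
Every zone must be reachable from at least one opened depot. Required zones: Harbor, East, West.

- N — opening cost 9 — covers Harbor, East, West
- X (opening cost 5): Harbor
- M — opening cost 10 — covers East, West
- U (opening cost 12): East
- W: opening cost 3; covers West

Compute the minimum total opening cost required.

9

This is a weighted set-cover instance.
N alone covers Harbor, East, West — every zone.
Total opening cost: 9.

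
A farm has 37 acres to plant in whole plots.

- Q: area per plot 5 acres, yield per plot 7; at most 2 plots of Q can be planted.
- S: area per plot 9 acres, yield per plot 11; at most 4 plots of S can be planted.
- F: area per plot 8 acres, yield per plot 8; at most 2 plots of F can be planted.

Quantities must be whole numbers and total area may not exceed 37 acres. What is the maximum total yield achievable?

4×S: area 36 ≤ 37, yield 4·11 = 44.
2×Q and 3×S: area 37 ≤ 37, yield 2·7 + 3·11 = 47.
Best is 47.

47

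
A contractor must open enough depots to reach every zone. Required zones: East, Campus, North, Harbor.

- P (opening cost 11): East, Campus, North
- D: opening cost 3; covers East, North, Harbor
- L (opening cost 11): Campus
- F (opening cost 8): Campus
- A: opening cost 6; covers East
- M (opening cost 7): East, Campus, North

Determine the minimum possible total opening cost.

10

This is an integer covering problem.
Choose D and M: together they cover East, Campus, North, Harbor — every zone.
Total opening cost: 3 + 7 = 10.
No cover costs less than 10.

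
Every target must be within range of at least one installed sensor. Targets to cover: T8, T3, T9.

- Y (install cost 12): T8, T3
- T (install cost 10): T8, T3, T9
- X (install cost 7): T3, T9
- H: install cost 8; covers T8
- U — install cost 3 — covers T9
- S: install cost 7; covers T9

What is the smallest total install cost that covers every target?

This is a weighted set-cover instance.
T alone covers T8, T3, T9 — every target.
Total install cost: 10.

10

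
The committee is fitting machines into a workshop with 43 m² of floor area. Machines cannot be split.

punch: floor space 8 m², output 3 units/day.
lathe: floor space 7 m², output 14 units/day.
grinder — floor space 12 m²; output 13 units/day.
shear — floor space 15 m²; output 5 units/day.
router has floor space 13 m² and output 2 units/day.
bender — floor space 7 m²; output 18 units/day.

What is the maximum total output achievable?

50

Allowing fractional choices, the relaxed optimum would be about 51.0, but machines are indivisible.
punch + lathe + grinder + bender: floor space 8 + 7 + 12 + 7 = 34 ≤ 43, output 3 + 14 + 13 + 18 = 48.
lathe + grinder + shear + bender: floor space 7 + 12 + 15 + 7 = 41 ≤ 43, output 14 + 13 + 5 + 18 = 50.
lathe + grinder + router + bender: floor space 7 + 12 + 13 + 7 = 39 ≤ 43, output 14 + 13 + 2 + 18 = 47.
Best is lathe, grinder, shear, and bender with total output 50.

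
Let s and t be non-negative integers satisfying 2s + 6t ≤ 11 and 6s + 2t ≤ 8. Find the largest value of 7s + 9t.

(s,t)=(1,1): 2·1+6·1=8≤11, 6·1+2·1=8≤8, objective 16.
(s,t)=(0,1): 2·0+6·1=6≤11, 6·0+2·1=2≤8, objective 9.
The best lattice point is (1,1), giving 16.

16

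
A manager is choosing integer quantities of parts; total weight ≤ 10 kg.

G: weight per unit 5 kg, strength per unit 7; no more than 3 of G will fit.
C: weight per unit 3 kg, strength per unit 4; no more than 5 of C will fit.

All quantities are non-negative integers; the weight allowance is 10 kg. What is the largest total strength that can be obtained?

14

2×G: weight 10 ≤ 10, strength 2·7 = 14.
3×C: weight 9 ≤ 10, strength 3·4 = 12.
Best is 14.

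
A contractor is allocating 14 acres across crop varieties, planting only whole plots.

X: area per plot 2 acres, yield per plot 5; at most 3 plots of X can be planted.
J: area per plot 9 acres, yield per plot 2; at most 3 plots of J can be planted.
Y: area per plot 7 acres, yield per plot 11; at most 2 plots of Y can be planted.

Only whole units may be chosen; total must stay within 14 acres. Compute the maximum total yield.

3×X and 1×Y: area 13 ≤ 14, yield 3·5 + 1·11 = 26.
2×Y: area 14 ≤ 14, yield 2·11 = 22.
Best is 26.

26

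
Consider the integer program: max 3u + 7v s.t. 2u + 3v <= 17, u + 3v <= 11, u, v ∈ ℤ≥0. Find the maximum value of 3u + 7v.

Relaxing integrality, the LP optimum is 29.67 at (u,v) = (6, 1.67), which is not an integer point.
(u,v)=(5,2) is feasible, giving 29.
(u,v)=(7,1) is feasible, giving 28.
(u,v)=(4,2) is feasible, giving 26.
The best lattice point is (5,2), giving 29.

29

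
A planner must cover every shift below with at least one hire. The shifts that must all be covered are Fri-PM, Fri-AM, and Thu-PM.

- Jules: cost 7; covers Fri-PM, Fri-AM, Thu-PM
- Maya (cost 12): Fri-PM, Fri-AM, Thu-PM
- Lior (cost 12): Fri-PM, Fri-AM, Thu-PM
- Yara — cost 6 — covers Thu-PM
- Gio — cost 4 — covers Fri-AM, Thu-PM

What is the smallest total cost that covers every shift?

7

The greedy cost-per-new-shift heuristic would pick Gio and Jules for 11, but a cheaper cover exists.
Jules alone covers Fri-PM, Fri-AM, Thu-PM — every shift.
Total cost: 7.
No cover costs less than 7.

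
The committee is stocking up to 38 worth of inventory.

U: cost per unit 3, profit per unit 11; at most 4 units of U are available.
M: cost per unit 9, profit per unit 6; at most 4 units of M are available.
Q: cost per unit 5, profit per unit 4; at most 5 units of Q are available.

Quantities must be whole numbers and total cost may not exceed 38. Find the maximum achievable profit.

64

U has the best ratio (11/3); taking only U gives at most 4×11 = 44 (stopped by the supply cap of 4).
Mixing does better — 4×U and 5×Q: cost 37 ≤ 38, profit 4·11 + 5·4 = 64.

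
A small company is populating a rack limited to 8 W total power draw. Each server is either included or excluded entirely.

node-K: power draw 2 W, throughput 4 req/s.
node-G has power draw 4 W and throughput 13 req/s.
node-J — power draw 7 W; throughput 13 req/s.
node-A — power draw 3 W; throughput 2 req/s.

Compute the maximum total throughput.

17

Take node-K and node-G: power draw 2 + 4 = 6 ≤ 8, throughput 4 + 13 = 17.
No other feasible combination does better.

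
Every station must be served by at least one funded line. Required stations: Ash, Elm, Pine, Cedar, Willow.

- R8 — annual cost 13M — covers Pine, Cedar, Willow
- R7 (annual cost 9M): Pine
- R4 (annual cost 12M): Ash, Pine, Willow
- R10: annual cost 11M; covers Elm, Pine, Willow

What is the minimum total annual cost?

36

This is an integer covering problem.
Choose R8, R4, and R10: together they cover Ash, Elm, Pine, Cedar, Willow — every station.
Total annual cost: 13 + 12 + 11 = 36.
No cover costs less than 36.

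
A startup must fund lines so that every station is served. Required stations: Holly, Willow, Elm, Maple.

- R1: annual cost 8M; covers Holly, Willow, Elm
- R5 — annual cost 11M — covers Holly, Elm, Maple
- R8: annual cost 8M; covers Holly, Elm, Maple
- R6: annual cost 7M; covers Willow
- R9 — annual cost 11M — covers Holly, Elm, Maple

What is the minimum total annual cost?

The greedy cost-per-new-station heuristic would pick R1 and R8 for 16, but a cheaper cover exists.
Choose R8 and R6: together they cover Holly, Willow, Elm, Maple — every station.
Total annual cost: 8 + 7 = 15.
No cover costs less than 15.

15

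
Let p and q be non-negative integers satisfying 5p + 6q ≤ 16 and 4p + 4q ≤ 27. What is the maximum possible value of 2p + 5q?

10

The continuous relaxation peaks at (0, 2.67) with value 13.33; rounding to a feasible lattice point costs some objective.
(p,q)=(0,2): 5·0+6·2=12≤16, 4·0+4·2=8≤27, objective 10.
(p,q)=(1,1): 5·1+6·1=11≤16, 4·1+4·1=8≤27, objective 7.
(p,q)=(0,1): 5·0+6·1=6≤16, 4·0+4·1=4≤27, objective 5.
The best lattice point is (0,2), giving 10.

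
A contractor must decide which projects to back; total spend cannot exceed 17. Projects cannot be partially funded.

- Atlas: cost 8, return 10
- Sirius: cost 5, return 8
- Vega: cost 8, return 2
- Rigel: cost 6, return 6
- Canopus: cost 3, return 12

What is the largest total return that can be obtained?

Atlas + Sirius + Canopus: cost 8 + 5 + 3 = 16 ≤ 17, return 10 + 8 + 12 = 30.
Atlas + Rigel + Canopus: cost 8 + 6 + 3 = 17 ≤ 17, return 10 + 6 + 12 = 28.
Best is Atlas, Sirius, and Canopus with total return 30.

30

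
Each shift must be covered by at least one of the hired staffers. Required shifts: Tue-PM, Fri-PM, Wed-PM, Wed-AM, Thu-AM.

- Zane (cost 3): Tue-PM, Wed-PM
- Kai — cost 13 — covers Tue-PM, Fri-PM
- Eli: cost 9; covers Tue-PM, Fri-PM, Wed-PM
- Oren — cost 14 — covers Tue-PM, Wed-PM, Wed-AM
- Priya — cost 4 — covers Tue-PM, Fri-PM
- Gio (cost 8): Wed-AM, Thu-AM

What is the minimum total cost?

Choose Zane, Priya, and Gio: together they cover Tue-PM, Fri-PM, Wed-PM, Wed-AM, Thu-AM — every shift.
Total cost: 3 + 4 + 8 = 15.
No cover costs less than 15.

15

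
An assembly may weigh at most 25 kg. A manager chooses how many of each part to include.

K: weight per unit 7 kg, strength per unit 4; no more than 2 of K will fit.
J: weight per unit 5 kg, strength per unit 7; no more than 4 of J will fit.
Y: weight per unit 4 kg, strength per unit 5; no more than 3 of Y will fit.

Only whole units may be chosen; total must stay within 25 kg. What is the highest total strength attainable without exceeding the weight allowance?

33

J has the best ratio (7/5); taking only J gives at most 4×7 = 28 (stopped by the supply cap of 4).
Mixing does better — 4×J and 1×Y: weight 24 ≤ 25, strength 4·7 + 1·5 = 33.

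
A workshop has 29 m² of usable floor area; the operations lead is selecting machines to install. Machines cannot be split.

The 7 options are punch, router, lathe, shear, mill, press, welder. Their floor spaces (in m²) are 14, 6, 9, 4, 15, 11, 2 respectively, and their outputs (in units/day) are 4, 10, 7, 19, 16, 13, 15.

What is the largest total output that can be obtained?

lathe + shear + press + welder: floor space 9 + 4 + 11 + 2 = 26 ≤ 29, output 7 + 19 + 13 + 15 = 54.
router + shear + mill + welder: floor space 6 + 4 + 15 + 2 = 27 ≤ 29, output 10 + 19 + 16 + 15 = 60.
router + shear + press + welder: floor space 6 + 4 + 11 + 2 = 23 ≤ 29, output 10 + 19 + 13 + 15 = 57.
Best is router, shear, mill, and welder with total output 60.

60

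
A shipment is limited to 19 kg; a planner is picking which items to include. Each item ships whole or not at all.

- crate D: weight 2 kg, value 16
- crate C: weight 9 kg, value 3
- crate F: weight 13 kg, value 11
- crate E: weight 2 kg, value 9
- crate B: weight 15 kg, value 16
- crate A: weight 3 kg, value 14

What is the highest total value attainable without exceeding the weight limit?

This is a 0-1 knapsack instance.
Allowing fractional choices, the relaxed optimum would be about 51.8, but items are indivisible.
crate D + crate E + crate B: weight 2 + 2 + 15 = 19 ≤ 19, value 16 + 9 + 16 = 41.
crate D + crate C + crate E + crate A: weight 2 + 9 + 2 + 3 = 16 ≤ 19, value 16 + 3 + 9 + 14 = 42.
crate D + crate F + crate A: weight 2 + 13 + 3 = 18 ≤ 19, value 16 + 11 + 14 = 41.
Best is crate D, crate C, crate E, and crate A with total value 42.

42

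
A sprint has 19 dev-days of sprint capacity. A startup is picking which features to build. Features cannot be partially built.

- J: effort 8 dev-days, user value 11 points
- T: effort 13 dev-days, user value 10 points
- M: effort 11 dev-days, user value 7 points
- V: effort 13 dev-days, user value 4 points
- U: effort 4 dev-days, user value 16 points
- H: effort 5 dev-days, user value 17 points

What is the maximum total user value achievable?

44

J + U + H: effort 8 + 4 + 5 = 17 ≤ 19, user value 11 + 16 + 17 = 44.
U + H: effort 4 + 5 = 9 ≤ 19, user value 16 + 17 = 33.
J + H: effort 8 + 5 = 13 ≤ 19, user value 11 + 17 = 28.
Best is J, U, and H with total user value 44.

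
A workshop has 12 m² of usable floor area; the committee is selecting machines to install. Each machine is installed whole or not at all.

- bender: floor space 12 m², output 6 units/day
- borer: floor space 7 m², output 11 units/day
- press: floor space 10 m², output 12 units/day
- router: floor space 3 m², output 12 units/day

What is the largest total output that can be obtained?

23

Allowing fractional choices, the relaxed optimum would be about 25.4, but machines are indivisible.
borer + router: floor space 7 + 3 = 10 ≤ 12, output 11 + 12 = 23.
router: floor space 3 ≤ 12, output 12.
Best is borer and router with total output 23.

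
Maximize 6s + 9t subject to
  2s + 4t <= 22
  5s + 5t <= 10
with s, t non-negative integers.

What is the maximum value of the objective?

(s,t)=(0,2): 2·0+4·2=8≤22, 5·0+5·2=10≤10, objective 18.
(s,t)=(1,1): 2·1+4·1=6≤22, 5·1+5·1=10≤10, objective 15.
(s,t)=(0,1): 2·0+4·1=4≤22, 5·0+5·1=5≤10, objective 9.
Maximum is 18 at (s,t)=(0,2).

18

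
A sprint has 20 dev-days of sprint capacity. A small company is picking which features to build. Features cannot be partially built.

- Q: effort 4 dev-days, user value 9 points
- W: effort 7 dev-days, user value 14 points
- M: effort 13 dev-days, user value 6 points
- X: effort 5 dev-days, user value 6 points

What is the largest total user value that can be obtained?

Q + W + X: effort 4 + 7 + 5 = 16 ≤ 20, user value 9 + 14 + 6 = 29.
Q + W: effort 4 + 7 = 11 ≤ 20, user value 9 + 14 = 23.
Best is Q, W, and X with total user value 29.

29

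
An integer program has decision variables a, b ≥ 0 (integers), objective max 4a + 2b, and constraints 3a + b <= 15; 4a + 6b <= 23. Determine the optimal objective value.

(a,b)=(5,0): 3·5+1·0=15≤15, 4·5+6·0=20≤23, objective 20.
(a,b)=(4,1): 3·4+1·1=13≤15, 4·4+6·1=22≤23, objective 18.
Maximum is 20 at (a,b)=(5,0).

20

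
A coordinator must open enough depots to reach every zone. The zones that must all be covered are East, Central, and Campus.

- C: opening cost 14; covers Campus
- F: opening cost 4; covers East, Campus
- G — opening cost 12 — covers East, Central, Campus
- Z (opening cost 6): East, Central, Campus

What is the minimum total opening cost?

6

The greedy cost-per-new-zone heuristic would pick F and Z for 10, but a cheaper cover exists.
Z alone covers East, Central, Campus — every zone.
Total opening cost: 6.
No cover costs less than 6.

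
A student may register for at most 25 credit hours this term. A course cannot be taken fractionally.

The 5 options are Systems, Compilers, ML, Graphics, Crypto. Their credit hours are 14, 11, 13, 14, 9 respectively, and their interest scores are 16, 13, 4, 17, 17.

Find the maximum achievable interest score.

34

Graphics + Crypto: credit hours 14 + 9 = 23 ≤ 25, interest score 17 + 17 = 34.
Systems + Crypto: credit hours 14 + 9 = 23 ≤ 25, interest score 16 + 17 = 33.
Compilers + Crypto: credit hours 11 + 9 = 20 ≤ 25, interest score 13 + 17 = 30.
Best is Graphics and Crypto with total interest score 34.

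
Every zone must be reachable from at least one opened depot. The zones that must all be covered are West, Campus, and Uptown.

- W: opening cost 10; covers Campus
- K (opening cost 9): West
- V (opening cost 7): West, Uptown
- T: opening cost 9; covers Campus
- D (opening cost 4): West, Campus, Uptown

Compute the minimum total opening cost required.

4

D alone covers West, Campus, Uptown — every zone.
Total opening cost: 4.
No cover costs less than 4.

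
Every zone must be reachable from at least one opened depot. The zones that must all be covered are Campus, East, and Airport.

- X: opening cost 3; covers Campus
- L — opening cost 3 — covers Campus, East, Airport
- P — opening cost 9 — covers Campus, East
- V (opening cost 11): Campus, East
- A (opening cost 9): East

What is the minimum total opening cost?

3

L alone covers Campus, East, Airport — every zone.
Total opening cost: 3.
No cover costs less than 3.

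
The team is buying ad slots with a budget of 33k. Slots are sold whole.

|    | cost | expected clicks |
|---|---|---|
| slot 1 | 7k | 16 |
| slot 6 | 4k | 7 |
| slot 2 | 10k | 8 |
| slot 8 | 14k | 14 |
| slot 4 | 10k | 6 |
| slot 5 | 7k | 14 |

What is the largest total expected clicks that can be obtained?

slot 1 + slot 6 + slot 8 + slot 5: cost 7 + 4 + 14 + 7 = 32 ≤ 33, expected clicks 16 + 7 + 14 + 14 = 51.
slot 1 + slot 6 + slot 2 + slot 5: cost 7 + 4 + 10 + 7 = 28 ≤ 33, expected clicks 16 + 7 + 8 + 14 = 45.
slot 1 + slot 8 + slot 5: cost 7 + 14 + 7 = 28 ≤ 33, expected clicks 16 + 14 + 14 = 44.
Best is slot 1, slot 6, slot 8, and slot 5 with total expected clicks 51.

51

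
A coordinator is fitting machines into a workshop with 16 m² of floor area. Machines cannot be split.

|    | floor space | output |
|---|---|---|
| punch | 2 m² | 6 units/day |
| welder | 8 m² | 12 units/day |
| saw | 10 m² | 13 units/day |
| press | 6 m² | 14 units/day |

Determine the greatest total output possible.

This is a 0-1 knapsack instance.
punch + welder + press: floor space 2 + 8 + 6 = 16 ≤ 16, output 6 + 12 + 14 = 32.
saw + press: floor space 10 + 6 = 16 ≤ 16, output 13 + 14 = 27.
Best is punch, welder, and press with total output 32.

32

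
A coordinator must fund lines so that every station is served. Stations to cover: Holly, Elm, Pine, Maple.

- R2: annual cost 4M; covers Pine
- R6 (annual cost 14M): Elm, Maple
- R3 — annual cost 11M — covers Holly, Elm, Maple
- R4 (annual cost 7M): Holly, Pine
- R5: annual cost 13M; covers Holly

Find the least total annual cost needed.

This is a weighted set-cover instance.
Choose R2 and R3: together they cover Holly, Elm, Pine, Maple — every station.
Total annual cost: 4 + 11 = 15.

15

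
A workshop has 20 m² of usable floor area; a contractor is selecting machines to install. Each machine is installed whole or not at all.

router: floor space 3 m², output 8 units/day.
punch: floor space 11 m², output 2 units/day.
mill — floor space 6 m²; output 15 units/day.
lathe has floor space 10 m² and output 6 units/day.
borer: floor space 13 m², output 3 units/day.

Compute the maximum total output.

Treat it as a binary knapsack problem.
router + mill + lathe: floor space 3 + 6 + 10 = 19 ≤ 20, output 8 + 15 + 6 = 29.
router + punch + mill: floor space 3 + 11 + 6 = 20 ≤ 20, output 8 + 2 + 15 = 25.
Best is router, mill, and lathe with total output 29.

29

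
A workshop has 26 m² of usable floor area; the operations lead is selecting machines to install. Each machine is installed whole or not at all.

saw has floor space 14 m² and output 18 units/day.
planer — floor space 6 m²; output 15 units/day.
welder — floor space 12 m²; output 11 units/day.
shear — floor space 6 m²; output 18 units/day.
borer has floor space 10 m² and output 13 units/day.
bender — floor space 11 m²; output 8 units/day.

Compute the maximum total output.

51

planer + welder + shear: floor space 6 + 12 + 6 = 24 ≤ 26, output 15 + 11 + 18 = 44.
saw + planer + shear: floor space 14 + 6 + 6 = 26 ≤ 26, output 18 + 15 + 18 = 51.
planer + shear + borer: floor space 6 + 6 + 10 = 22 ≤ 26, output 15 + 18 + 13 = 46.
Best is saw, planer, and shear with total output 51.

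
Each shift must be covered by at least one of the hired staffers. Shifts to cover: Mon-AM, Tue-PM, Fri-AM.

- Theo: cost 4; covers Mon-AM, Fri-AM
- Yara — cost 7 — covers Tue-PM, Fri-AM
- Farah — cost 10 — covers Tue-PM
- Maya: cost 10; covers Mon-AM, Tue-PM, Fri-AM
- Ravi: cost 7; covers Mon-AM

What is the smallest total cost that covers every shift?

The greedy cost-per-new-shift heuristic would pick Theo and Yara for 11, but a cheaper cover exists.
Maya alone covers Mon-AM, Tue-PM, Fri-AM — every shift.
Total cost: 10.
No cover costs less than 10.

10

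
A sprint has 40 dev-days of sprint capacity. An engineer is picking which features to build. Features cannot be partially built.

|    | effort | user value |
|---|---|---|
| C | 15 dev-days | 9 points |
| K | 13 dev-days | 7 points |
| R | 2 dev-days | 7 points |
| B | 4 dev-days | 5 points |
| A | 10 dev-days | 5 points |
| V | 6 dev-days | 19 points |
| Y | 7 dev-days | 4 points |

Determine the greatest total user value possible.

47

C + R + B + A + V: effort 15 + 2 + 4 + 10 + 6 = 37 ≤ 40, user value 9 + 7 + 5 + 5 + 19 = 45.
C + K + R + B + V: effort 15 + 13 + 2 + 4 + 6 = 40 ≤ 40, user value 9 + 7 + 7 + 5 + 19 = 47.
Best is C, K, R, B, and V with total user value 47.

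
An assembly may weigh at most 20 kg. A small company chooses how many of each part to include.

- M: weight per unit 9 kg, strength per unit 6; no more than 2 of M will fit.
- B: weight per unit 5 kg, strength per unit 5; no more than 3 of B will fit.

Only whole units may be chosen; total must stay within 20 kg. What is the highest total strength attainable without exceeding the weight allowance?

B has the best ratio (5/5); taking only B gives at most 3×5 = 15 (stopped by the supply cap of 3).
Mixing does better — 1×M and 2×B: weight 19 ≤ 20, strength 1·6 + 2·5 = 16.

16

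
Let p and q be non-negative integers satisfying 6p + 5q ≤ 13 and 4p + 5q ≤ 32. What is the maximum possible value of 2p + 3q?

The continuous relaxation peaks at (0, 2.6) with value 7.80; rounding to a feasible lattice point costs some objective.
(p,q)=(0,2): 6·0+5·2=10≤13, 4·0+5·2=10≤32, objective 6.
(p,q)=(1,1): 6·1+5·1=11≤13, 4·1+5·1=9≤32, objective 5.
(p,q)=(0,1): 6·0+5·1=5≤13, 4·0+5·1=5≤32, objective 3.
No feasible integer point exceeds 6.

6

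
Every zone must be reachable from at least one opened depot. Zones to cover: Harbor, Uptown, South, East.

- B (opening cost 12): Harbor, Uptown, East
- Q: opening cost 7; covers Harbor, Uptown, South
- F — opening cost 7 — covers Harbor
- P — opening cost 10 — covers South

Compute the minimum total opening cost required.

This is an integer covering problem.
Choose B and Q: together they cover Harbor, Uptown, South, East — every zone.
Total opening cost: 12 + 7 = 19.
No cover costs less than 19.

19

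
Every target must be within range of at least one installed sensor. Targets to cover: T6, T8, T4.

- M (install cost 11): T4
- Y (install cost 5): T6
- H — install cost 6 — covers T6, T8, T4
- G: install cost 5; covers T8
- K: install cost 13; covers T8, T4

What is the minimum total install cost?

H alone covers T6, T8, T4 — every target.
Total install cost: 6.
No cover costs less than 6.

6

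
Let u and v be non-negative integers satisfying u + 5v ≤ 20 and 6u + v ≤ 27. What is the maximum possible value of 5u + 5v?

35

The continuous relaxation peaks at (3.97, 3.21) with value 35.86; rounding to a feasible lattice point costs some objective.
(u,v)=(4,3): 1·4+5·3=19≤20, 6·4+1·3=27≤27, objective 35.
(u,v)=(4,2): 1·4+5·2=14≤20, 6·4+1·2=26≤27, objective 30.
No feasible integer point exceeds 35.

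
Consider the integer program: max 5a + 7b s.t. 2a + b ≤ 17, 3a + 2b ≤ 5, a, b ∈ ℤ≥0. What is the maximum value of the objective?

The continuous relaxation peaks at (0, 2.5) with value 17.50; rounding to a feasible lattice point costs some objective.
(a,b)=(0,2): 2·0+1·2=2≤17, 3·0+2·2=4≤5, objective 14.
(a,b)=(1,1): 2·1+1·1=3≤17, 3·1+2·1=5≤5, objective 12.
(a,b)=(0,1): 2·0+1·1=1≤17, 3·0+2·1=2≤5, objective 7.
No feasible integer point exceeds 14.

14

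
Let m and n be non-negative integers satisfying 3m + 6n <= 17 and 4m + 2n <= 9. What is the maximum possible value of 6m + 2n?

12

Relaxing integrality, the LP optimum is 13.50 at (m,n) = (2.25, 0), which is not an integer point.
(m,n)=(2,0): 3·2+6·0=6≤17, 4·2+2·0=8≤9, objective 12.
(m,n)=(1,1): 3·1+6·1=9≤17, 4·1+2·1=6≤9, objective 8.
(m,n)=(1,0): 3·1+6·0=3≤17, 4·1+2·0=4≤9, objective 6.
Maximum is 12 at (m,n)=(2,0).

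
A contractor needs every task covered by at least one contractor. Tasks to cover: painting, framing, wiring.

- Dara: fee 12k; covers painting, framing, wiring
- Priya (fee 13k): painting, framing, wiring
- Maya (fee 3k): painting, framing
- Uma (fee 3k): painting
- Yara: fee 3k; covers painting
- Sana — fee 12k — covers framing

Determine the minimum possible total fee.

12

This is a weighted set-cover instance.
The greedy cost-per-new-task heuristic would pick Maya and Dara for 15, but a cheaper cover exists.
Dara alone covers painting, framing, wiring — every task.
Total fee: 12.
No cover costs less than 12.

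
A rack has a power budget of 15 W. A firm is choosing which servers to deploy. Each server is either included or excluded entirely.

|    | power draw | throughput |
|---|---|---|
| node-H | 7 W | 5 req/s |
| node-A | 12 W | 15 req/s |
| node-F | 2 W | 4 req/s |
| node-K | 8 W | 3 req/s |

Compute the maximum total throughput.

This is an integer program with binary decision variables.
Allowing fractional choices, the relaxed optimum would be about 19.7, but servers are indivisible.
node-H + node-F: power draw 7 + 2 = 9 ≤ 15, throughput 5 + 4 = 9.
node-A + node-F: power draw 12 + 2 = 14 ≤ 15, throughput 15 + 4 = 19.
node-A: power draw 12 ≤ 15, throughput 15.
Best is node-A and node-F with total throughput 19.

19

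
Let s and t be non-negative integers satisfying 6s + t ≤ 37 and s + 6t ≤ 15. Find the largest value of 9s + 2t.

56

The continuous relaxation peaks at (5.91, 1.51) with value 56.26; rounding to a feasible lattice point costs some objective.
(s,t)=(6,1) is feasible, giving 56.
(s,t)=(6,0) is feasible, giving 54.
(s,t)=(5,1) is feasible, giving 47.
(s,t)=(5,0) is feasible, giving 45.
The best lattice point is (6,1), giving 56.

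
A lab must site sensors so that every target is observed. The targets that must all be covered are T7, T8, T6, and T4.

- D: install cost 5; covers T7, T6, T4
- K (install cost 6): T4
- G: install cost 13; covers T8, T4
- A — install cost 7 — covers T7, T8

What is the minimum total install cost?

This is an integer covering problem.
Choose D and A: together they cover T7, T8, T6, T4 — every target.
Total install cost: 5 + 7 = 12.
No cover costs less than 12.

12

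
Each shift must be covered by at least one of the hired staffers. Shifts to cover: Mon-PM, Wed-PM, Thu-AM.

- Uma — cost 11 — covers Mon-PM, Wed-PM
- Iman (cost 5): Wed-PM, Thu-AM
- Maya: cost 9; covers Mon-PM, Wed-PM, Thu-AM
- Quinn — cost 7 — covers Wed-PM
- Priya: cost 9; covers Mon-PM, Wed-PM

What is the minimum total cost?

The greedy cost-per-new-shift heuristic would pick Iman and Maya for 14, but a cheaper cover exists.
Maya alone covers Mon-PM, Wed-PM, Thu-AM — every shift.
Total cost: 9.
No cover costs less than 9.

9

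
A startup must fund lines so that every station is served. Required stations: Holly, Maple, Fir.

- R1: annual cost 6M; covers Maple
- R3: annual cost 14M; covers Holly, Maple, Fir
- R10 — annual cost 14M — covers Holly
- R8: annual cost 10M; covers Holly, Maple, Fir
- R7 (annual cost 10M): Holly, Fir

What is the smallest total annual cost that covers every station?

R8 alone covers Holly, Maple, Fir — every station.
Total annual cost: 10.
No cover costs less than 10.

10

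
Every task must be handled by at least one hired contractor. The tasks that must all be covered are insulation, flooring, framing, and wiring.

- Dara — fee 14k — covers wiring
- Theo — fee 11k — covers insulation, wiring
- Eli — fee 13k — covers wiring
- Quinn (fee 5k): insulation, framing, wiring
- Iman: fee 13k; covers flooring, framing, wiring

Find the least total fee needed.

Choose Quinn and Iman: together they cover insulation, flooring, framing, wiring — every task.
Total fee: 5 + 13 = 18.
No cover costs less than 18.

18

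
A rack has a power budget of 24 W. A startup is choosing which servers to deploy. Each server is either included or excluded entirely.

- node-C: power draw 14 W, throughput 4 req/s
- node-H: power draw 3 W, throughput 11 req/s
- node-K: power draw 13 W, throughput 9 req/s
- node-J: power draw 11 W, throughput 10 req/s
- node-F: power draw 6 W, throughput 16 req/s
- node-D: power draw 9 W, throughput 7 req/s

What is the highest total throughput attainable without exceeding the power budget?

37

Treat it as a binary knapsack problem.
Allowing fractional choices, the relaxed optimum would be about 40.1, but servers are indivisible.
node-H + node-J + node-F: power draw 3 + 11 + 6 = 20 ≤ 24, throughput 11 + 10 + 16 = 37.
node-H + node-K + node-F: power draw 3 + 13 + 6 = 22 ≤ 24, throughput 11 + 9 + 16 = 36.
Best is node-H, node-J, and node-F with total throughput 37.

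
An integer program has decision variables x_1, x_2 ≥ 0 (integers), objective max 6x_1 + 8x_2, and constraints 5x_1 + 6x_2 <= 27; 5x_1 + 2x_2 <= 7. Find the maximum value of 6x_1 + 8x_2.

Relaxing integrality, the LP optimum is 28.00 at (x_1,x_2) = (0, 3.5), which is not an integer point.
(x_1,x_2)=(0,3): 5·0+6·3=18≤27, 5·0+2·3=6≤7, objective 24.
(x_1,x_2)=(0,2): 5·0+6·2=12≤27, 5·0+2·2=4≤7, objective 16.
Maximum is 24 at (x_1,x_2)=(0,3).

24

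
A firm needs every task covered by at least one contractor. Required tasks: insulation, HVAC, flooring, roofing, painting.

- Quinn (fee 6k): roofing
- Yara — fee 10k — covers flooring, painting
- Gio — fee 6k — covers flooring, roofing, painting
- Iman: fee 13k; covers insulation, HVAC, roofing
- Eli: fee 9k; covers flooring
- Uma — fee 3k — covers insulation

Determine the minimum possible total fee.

19

Choose Gio and Iman: together they cover insulation, HVAC, flooring, roofing, painting — every task.
Total fee: 6 + 13 = 19.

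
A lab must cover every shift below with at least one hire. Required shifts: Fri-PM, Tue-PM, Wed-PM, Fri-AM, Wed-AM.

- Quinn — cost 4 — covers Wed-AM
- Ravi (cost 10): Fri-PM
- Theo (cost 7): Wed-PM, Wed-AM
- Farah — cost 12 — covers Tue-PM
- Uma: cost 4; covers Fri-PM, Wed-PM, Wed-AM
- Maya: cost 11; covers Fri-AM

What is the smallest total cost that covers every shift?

27

This is a weighted set-cover instance.
Choose Farah, Uma, and Maya: together they cover Fri-PM, Tue-PM, Wed-PM, Fri-AM, Wed-AM — every shift.
Total cost: 12 + 4 + 11 = 27.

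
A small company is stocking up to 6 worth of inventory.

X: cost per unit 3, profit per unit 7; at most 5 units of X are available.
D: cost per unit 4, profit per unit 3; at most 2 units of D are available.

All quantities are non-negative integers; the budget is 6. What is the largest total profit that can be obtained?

14

This is a bounded integer knapsack.
Take 2×X: cost 6 ≤ 6, profit 2·7 = 14.
No other integer combination yields more.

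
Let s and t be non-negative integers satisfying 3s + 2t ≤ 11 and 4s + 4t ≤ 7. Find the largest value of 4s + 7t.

Relaxing integrality, the LP optimum is 12.25 at (s,t) = (0, 1.75), which is not an integer point.
(s,t)=(0,1): 3·0+2·1=2≤11, 4·0+4·1=4≤7, objective 7.
(s,t)=(1,0): 3·1+2·0=3≤11, 4·1+4·0=4≤7, objective 4.
(s,t)=(0,0): 3·0+2·0=0≤11, 4·0+4·0=0≤7, objective 0.
Maximum is 7 at (s,t)=(0,1).

7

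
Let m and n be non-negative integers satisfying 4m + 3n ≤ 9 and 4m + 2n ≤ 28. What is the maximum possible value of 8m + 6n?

(m,n)=(0,3): 4·0+3·3=9≤9, 4·0+2·3=6≤28, objective 18.
(m,n)=(0,2): 4·0+3·2=6≤9, 4·0+2·2=4≤28, objective 12.
The best lattice point is (0,3), giving 18.

18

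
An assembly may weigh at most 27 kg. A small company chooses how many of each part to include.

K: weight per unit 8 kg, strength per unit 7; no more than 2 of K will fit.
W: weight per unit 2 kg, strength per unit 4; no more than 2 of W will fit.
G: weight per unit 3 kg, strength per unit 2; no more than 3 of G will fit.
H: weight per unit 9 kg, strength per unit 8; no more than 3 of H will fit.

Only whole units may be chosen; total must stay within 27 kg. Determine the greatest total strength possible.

27

Take 1×K, 2×W, 2×G, and 1×H: weight 27 ≤ 27, strength 1·7 + 2·4 + 2·2 + 1·8 = 27.
W has the best ratio (4/2) and is taken to its limit of 2; remaining capacity is filled optimally with the others.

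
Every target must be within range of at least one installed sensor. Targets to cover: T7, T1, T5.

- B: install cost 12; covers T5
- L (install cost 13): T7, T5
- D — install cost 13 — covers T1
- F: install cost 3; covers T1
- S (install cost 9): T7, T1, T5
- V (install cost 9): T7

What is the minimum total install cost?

9

The greedy cost-per-new-target heuristic would pick F and S for 12, but a cheaper cover exists.
S alone covers T7, T1, T5 — every target.
Total install cost: 9.
No cover costs less than 9.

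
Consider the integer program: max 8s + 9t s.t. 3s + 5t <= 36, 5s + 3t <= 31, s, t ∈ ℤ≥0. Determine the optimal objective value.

70

Relaxing integrality, the LP optimum is 72.44 at (s,t) = (2.94, 5.44), which is not an integer point.
(s,t)=(2,6): 3·2+5·6=36≤36, 5·2+3·6=28≤31, objective 70.
(s,t)=(3,5): 3·3+5·5=34≤36, 5·3+3·5=30≤31, objective 69.
(s,t)=(1,6): 3·1+5·6=33≤36, 5·1+3·6=23≤31, objective 62.
Maximum is 70 at (s,t)=(2,6).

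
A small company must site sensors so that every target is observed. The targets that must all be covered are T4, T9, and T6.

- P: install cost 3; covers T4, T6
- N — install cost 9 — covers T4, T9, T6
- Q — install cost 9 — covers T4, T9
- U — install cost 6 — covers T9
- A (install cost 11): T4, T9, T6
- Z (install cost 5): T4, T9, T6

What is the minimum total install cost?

This is an integer covering problem.
The greedy cost-per-new-target heuristic would pick P and Z for 8, but a cheaper cover exists.
Z alone covers T4, T9, T6 — every target.
Total install cost: 5.
No cover costs less than 5.

5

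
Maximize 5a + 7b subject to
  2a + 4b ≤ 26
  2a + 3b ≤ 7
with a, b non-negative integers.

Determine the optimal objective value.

(a,b)=(2,1) is feasible, giving 17.
(a,b)=(3,0) is feasible, giving 15.
(a,b)=(1,1) is feasible, giving 12.
No feasible integer point exceeds 17.

17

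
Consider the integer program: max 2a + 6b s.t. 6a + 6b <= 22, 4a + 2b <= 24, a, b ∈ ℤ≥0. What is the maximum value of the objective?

18

Relaxing integrality, the LP optimum is 22.00 at (a,b) = (0, 3.67), which is not an integer point.
(a,b)=(0,3): 6·0+6·3=18≤22, 4·0+2·3=6≤24, objective 18.
(a,b)=(1,2): 6·1+6·2=18≤22, 4·1+2·2=8≤24, objective 14.
(a,b)=(0,2): 6·0+6·2=12≤22, 4·0+2·2=4≤24, objective 12.
The best lattice point is (0,3), giving 18.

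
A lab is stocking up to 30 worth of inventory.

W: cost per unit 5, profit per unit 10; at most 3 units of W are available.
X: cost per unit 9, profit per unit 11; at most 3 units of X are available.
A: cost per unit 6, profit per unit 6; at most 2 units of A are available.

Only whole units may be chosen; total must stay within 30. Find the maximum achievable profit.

47

3×W, 1×X, and 1×A: cost 30 ≤ 30, profit 3·10 + 1·11 + 1·6 = 47.
2×W and 2×X: cost 28 ≤ 30, profit 2·10 + 2·11 = 42.
Best is 47.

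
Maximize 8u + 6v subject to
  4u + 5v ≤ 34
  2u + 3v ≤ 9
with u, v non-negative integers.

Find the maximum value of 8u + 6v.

32

(u,v)=(4,0) is feasible, giving 32.
(u,v)=(3,1) is feasible, giving 30.
(u,v)=(3,0) is feasible, giving 24.
The best lattice point is (4,0), giving 32.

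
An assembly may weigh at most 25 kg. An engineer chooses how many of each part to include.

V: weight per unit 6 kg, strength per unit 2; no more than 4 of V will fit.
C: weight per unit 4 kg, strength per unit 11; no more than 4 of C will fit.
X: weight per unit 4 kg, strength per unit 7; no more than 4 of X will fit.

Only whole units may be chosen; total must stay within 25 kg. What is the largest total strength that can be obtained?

58

C has the best ratio (11/4); taking only C gives at most 4×11 = 44 (stopped by the supply cap of 4).
Mixing does better — 4×C and 2×X: weight 24 ≤ 25, strength 4·11 + 2·7 = 58.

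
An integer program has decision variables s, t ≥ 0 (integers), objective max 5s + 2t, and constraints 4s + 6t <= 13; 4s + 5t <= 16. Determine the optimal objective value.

Relaxing integrality, the LP optimum is 16.25 at (s,t) = (3.25, 0), which is not an integer point.
(s,t)=(3,0): 4·3+6·0=12≤13, 4·3+5·0=12≤16, objective 15.
(s,t)=(2,0): 4·2+6·0=8≤13, 4·2+5·0=8≤16, objective 10.
The best lattice point is (3,0), giving 15.

15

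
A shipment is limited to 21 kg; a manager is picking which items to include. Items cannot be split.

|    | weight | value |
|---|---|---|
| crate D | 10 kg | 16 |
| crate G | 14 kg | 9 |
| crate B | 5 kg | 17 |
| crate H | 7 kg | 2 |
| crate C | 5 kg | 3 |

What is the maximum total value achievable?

36

Take crate D, crate B, and crate C: weight 10 + 5 + 5 = 20 ≤ 21, value 16 + 17 + 3 = 36.
No other feasible combination does better.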